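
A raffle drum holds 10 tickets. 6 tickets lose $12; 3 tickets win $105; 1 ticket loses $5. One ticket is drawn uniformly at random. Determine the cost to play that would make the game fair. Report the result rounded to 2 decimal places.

$23.80

E[payout] = (6/10)·(-12) + (3/10)·105 + (1/10)·(-5) = 119/5
Fair fee = E[payout] = 119/5 ≈ $23.80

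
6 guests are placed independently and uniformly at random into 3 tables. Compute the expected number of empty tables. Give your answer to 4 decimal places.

Let Xⱼ=1 if table j is empty. P(Xⱼ=1) = ((3-1)/3)^6 = 64/729.
By linearity, E[#empty] = 3·64/729 = 64/243.
≈ 0.2634

0.2634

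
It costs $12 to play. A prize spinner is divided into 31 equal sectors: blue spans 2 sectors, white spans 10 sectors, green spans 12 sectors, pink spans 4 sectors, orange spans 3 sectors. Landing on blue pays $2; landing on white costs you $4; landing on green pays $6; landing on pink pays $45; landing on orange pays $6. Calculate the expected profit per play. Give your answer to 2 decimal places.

-$4.45

E[payout] = (2/31)·2 + (10/31)·(-4) + (12/31)·6 + (4/31)·45 + (3/31)·6 = 234/31
Expected profit = 234/31 − 12 = -138/31 ≈ -$4.45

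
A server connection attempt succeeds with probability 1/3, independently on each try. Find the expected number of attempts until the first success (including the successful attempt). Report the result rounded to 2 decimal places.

3.00

For a geometric distribution, E[trials] = 1/p = 1/(1/3) = 3.
≈ 3.00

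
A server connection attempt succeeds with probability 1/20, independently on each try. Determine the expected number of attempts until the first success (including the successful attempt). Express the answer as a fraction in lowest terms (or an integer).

20

For a geometric distribution, E[trials] = 1/p = 1/(1/20) = 20.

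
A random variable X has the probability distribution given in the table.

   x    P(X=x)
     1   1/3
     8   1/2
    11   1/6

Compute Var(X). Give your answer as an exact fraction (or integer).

521/36

E[X] = (1/3)·1 + (1/2)·8 + (1/6)·11 = 37/6
E[X²] = (1/3)·1 + (1/2)·64 + (1/6)·121 = 105/2
Var(X) = 105/2 − (37/6)² = 521/36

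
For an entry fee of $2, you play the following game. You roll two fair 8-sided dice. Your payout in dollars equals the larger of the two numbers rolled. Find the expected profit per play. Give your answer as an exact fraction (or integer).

61/16 dollars

Distribution of the larger of the two numbers rolled: 1 w.p. 1/64, 2 w.p. 3/64, 3 w.p. 5/64, 4 w.p. 7/64, 5 w.p. 9/64, 6 w.p. 11/64, …
E[payout] = (1/64)·1 + (3/64)·2 + (5/64)·3 + (7/64)·4 + (9/64)·5 + (11/64)·6 + (13/64)·7 + (15/64)·8 = 93/16
Expected profit = 93/16 − 2 = 61/16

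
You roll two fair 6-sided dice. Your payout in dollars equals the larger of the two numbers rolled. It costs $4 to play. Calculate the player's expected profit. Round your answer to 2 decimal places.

$0.47

Distribution of the larger of the two numbers rolled: 1 w.p. 1/36, 2 w.p. 1/12, 3 w.p. 5/36, 4 w.p. 7/36, 5 w.p. 1/4, 6 w.p. 11/36
E[payout] = (1/36)·1 + (1/12)·2 + (5/36)·3 + (7/36)·4 + (1/4)·5 + (11/36)·6 = 161/36
Expected profit = 161/36 − 4 = 17/36 ≈ $0.47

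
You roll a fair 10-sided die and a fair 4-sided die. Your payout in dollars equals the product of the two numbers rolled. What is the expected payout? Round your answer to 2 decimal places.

Distribution of the product of the two numbers rolled: 1 w.p. 1/40, 2 w.p. 1/20, 3 w.p. 1/20, 4 w.p. 3/40, 5 w.p. 1/40, 6 w.p. 3/40, …
E[payout] = (1/40)·1 + (1/20)·2 + (1/20)·3 + (3/40)·4 + (1/40)·5 + (3/40)·6 + (1/40)·7 + (3/40)·8 + (1/20)·9 + (1/20)·10 + (3/40)·12 + (1/40)·14 + (1/40)·15 + (1/20)·16 + (1/20)·18 + (1/20)·20 + (1/40)·21 + (1/20)·24 + (1/40)·27 + (1/40)·28 + (1/40)·30 + (1/40)·32 + (1/40)·36 + (1/40)·40 = 55/4
≈ $13.75

$13.75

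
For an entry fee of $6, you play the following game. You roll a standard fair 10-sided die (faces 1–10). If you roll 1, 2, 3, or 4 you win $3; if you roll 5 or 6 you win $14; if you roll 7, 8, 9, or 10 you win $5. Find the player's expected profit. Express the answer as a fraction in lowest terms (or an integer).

$0

E[payout] = (2/5)·3 + (2/5)·5 + (1/5)·14 = 6
Expected profit = 6 − 6 = 0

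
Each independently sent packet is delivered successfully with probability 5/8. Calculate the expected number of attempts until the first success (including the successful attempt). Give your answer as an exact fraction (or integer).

8/5

For a geometric distribution, E[trials] = 1/p = 1/(5/8) = 8/5.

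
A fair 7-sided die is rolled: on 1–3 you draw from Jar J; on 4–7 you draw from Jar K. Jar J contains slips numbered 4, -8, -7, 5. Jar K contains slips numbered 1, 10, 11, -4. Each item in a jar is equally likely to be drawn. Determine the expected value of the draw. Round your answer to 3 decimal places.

E[X | Jar J] = (4 − 8 − 7 + 5)/4 = -3/2
E[X | Jar K] = (1 + 10 + 11 − 4)/4 = 9/2
E[X] = (3/7)·(-3/2) + (4/7)·9/2 = 27/14 ≈ 1.929

1.929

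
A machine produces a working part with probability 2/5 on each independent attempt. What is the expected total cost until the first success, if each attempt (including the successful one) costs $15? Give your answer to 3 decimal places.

$37.500

E[#attempts] = 1/p = 5/2; E[cost] = 15·5/2 = 75/2.
≈ 37.500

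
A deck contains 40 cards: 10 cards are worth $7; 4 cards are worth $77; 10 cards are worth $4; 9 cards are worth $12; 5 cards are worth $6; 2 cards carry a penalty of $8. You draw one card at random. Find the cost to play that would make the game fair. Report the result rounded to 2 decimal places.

E[payout] = (10/40)·7 + (4/40)·77 + (10/40)·4 + (9/40)·12 + (5/40)·6 + (2/40)·(-8) = 27/2
Fair fee = E[payout] = 27/2 ≈ $13.50

$13.50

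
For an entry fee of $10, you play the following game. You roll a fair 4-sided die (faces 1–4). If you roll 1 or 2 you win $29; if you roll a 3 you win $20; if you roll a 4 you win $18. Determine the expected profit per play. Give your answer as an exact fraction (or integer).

E[payout] = (1/4)·18 + (1/4)·20 + (1/2)·29 = 24
Expected profit = 24 − 10 = 14

$14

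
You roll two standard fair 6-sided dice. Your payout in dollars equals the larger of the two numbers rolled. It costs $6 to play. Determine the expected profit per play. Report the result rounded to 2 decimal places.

Distribution of the larger of the two numbers rolled: 1 w.p. 1/36, 2 w.p. 1/12, 3 w.p. 5/36, 4 w.p. 7/36, 5 w.p. 1/4, 6 w.p. 11/36
E[payout] = (1/36)·1 + (1/12)·2 + (5/36)·3 + (7/36)·4 + (1/4)·5 + (11/36)·6 = 161/36
Expected profit = 161/36 − 6 = -55/36 ≈ -$1.53

-$1.53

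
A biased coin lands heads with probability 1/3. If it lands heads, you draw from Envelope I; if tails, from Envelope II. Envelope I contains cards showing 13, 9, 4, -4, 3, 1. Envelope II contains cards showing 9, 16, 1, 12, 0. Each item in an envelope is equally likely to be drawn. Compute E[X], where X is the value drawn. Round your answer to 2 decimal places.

E[X | Envelope I] = (13 + 9 + 4 − 4 + 3 + 1)/6 = 13/3
E[X | Envelope II] = (9 + 16 + 1 + 12 + 0)/5 = 38/5
E[X] = (1/3)·13/3 + (2/3)·38/5 = 293/45 ≈ 6.51

6.51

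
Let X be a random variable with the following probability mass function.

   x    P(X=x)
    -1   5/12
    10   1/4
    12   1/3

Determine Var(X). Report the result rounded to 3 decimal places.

E[X] = (5/12)·(-1) + (1/4)·10 + (1/3)·12 = 73/12
E[X²] = (5/12)·1 + (1/4)·100 + (1/3)·144 = 881/12
Var(X) = 881/12 − (73/12)² = 5243/144 ≈ 36.410

36.410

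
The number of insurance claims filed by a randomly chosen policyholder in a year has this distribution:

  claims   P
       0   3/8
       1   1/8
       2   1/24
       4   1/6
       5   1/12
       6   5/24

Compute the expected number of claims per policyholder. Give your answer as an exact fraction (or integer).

61/24

E[X] = (3/8)·0 + (1/8)·1 + (1/24)·2 + (1/6)·4 + (1/12)·5 + (5/24)·6
     = 61/24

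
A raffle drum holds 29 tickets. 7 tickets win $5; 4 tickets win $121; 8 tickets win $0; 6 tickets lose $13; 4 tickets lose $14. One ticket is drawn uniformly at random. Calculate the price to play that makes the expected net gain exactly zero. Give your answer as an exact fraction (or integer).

E[payout] = (7/29)·5 + (4/29)·121 + (8/29)·0 + (6/29)·(-13) + (4/29)·(-14) = 385/29
Fair fee = E[payout] = 385/29

385/29 dollars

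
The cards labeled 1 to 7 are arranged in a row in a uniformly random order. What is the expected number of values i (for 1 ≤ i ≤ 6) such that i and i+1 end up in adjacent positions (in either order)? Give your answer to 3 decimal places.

For each i ∈ {1,…,6}, let Xᵢ = 1 if i and i+1 are adjacent. P(Xᵢ=1) = 2·(7−1)!/7! = 2/7.
By linearity, E[ΣXᵢ] = (6)·(2/7) = 12/7.
≈ 1.714

1.714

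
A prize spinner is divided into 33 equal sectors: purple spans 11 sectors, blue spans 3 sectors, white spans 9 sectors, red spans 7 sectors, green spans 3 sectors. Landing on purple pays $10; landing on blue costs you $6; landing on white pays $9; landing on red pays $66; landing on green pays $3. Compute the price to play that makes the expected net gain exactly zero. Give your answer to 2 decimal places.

E[payout] = (11/33)·10 + (3/33)·(-6) + (9/33)·9 + (7/33)·66 + (3/33)·3 = 644/33
Fair fee = E[payout] = 644/33 ≈ $19.52

$19.52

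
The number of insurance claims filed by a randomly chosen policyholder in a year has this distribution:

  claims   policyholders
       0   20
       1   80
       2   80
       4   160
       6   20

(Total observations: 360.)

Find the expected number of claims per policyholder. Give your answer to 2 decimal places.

2.78

Total = 360, so P(claims=0) = 20/360, etc.
E[X] = (1/18)·0 + (2/9)·1 + (2/9)·2 + (4/9)·4 + (1/18)·6
     = 25/9 ≈ 2.78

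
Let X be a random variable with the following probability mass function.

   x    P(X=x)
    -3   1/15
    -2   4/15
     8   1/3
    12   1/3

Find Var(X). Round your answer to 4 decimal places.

E[X] = (1/15)·(-3) + (4/15)·(-2) + (1/3)·8 + (1/3)·12 = 89/15
E[X²] = (1/15)·9 + (4/15)·4 + (1/3)·64 + (1/3)·144 = 71
Var(X) = 71 − (89/15)² = 8054/225 ≈ 35.7956

35.7956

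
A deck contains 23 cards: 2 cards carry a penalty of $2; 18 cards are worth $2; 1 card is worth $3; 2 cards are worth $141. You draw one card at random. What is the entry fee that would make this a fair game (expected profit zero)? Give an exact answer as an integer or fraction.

317/23 dollars

E[payout] = (2/23)·(-2) + (18/23)·2 + (1/23)·3 + (2/23)·141 = 317/23
Fair fee = E[payout] = 317/23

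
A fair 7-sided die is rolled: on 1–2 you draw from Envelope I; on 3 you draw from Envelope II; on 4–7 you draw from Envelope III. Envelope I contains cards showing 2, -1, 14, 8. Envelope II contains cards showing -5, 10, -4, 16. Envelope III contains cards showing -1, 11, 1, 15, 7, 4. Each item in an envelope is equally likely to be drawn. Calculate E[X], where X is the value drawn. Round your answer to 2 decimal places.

E[X | Envelope I] = (2 − 1 + 14 + 8)/4 = 23/4
E[X | Envelope II] = (-5 + 10 − 4 + 16)/4 = 17/4
E[X | Envelope III] = (-1 + 11 + 1 + 15 + 7 + 4)/6 = 37/6
E[X] = (2/7)·23/4 + (1/7)·17/4 + (4/7)·37/6 = 485/84 ≈ 5.77

5.77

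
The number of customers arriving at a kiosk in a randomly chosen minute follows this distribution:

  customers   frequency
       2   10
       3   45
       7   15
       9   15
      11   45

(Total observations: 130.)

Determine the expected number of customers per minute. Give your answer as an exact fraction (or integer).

89/13

Total = 130, so P(customers=2) = 10/130, etc.
E[X] = (1/13)·2 + (9/26)·3 + (3/26)·7 + (3/26)·9 + (9/26)·11
     = 89/13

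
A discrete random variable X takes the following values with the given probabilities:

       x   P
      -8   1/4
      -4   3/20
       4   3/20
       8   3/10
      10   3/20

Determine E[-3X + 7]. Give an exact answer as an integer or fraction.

13/10

E[-3x+7] = (1/4)·31 + (3/20)·19 + (3/20)·(-5) + (3/10)·(-17) + (3/20)·(-23)
     = 13/10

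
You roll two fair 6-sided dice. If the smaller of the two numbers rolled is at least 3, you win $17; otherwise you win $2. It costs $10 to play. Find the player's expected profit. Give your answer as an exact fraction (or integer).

E[payout] = (5/9)·2 + (4/9)·17 = 26/3
Expected profit = 26/3 − 10 = -4/3

-4/3 dollars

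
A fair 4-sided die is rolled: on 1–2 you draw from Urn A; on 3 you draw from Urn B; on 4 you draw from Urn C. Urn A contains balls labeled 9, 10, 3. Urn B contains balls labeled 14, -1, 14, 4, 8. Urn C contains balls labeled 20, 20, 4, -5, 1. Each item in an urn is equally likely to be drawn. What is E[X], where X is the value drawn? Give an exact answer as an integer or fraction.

E[X | Urn A] = (9 + 10 + 3)/3 = 22/3
E[X | Urn B] = (14 − 1 + 14 + 4 + 8)/5 = 39/5
E[X | Urn C] = (20 + 20 + 4 − 5 + 1)/5 = 8
E[X] = (1/2)·22/3 + (1/4)·39/5 + (1/4)·8 = 457/60

457/60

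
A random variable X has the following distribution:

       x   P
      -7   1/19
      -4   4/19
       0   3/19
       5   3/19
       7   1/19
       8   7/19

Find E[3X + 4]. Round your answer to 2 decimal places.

E[3x+4] = (1/19)·(-17) + (4/19)·(-8) + (3/19)·4 + (3/19)·19 + (1/19)·25 + (7/19)·28
     = 241/19 ≈ 12.68

12.68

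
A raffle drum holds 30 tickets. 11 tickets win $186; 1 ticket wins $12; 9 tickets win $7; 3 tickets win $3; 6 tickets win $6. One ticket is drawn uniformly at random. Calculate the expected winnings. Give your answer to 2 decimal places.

$72.20

E[payout] = (11/30)·186 + (1/30)·12 + (9/30)·7 + (3/30)·3 + (6/30)·6 = 361/5
≈ $72.20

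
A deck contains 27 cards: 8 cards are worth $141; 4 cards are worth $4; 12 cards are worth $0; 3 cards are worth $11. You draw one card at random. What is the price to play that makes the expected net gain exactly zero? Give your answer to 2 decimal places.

E[payout] = (8/27)·141 + (4/27)·4 + (12/27)·0 + (3/27)·11 = 1177/27
Fair fee = E[payout] = 1177/27 ≈ $43.59

$43.59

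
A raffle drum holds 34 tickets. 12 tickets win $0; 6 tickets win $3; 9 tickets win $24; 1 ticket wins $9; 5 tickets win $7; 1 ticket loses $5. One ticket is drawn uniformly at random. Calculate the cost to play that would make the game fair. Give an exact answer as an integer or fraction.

273/34 dollars

E[payout] = (12/34)·0 + (6/34)·3 + (9/34)·24 + (1/34)·9 + (5/34)·7 + (1/34)·(-5) = 273/34
Fair fee = E[payout] = 273/34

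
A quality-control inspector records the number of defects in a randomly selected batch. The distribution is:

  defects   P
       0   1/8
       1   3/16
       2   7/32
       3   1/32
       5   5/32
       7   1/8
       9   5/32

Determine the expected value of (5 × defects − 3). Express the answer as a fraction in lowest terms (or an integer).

509/32

E[5x-3] = (1/8)·(-3) + (3/16)·2 + (7/32)·7 + (1/32)·12 + (5/32)·22 + (1/8)·32 + (5/32)·42
     = 509/32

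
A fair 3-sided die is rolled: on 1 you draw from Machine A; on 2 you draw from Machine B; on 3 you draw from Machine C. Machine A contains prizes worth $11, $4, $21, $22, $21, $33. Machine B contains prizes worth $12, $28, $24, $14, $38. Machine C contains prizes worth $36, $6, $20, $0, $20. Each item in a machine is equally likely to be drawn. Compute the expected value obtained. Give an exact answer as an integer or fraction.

E[X | Machine A] = (11 + 4 + 21 + 22 + 21 + 33)/6 = 56/3
E[X | Machine B] = (12 + 28 + 24 + 14 + 38)/5 = 116/5
E[X | Machine C] = (36 + 6 + 20 + 0 + 20)/5 = 82/5
E[X] = (1/3)·56/3 + (1/3)·116/5 + (1/3)·82/5 = 874/45

874/45 dollars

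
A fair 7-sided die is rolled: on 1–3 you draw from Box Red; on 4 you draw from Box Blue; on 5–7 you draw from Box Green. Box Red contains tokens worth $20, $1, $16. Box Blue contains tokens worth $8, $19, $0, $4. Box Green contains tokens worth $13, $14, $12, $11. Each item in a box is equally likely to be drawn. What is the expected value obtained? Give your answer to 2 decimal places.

E[X | Box Red] = (20 + 1 + 16)/3 = 37/3
E[X | Box Blue] = (8 + 19 + 0 + 4)/4 = 31/4
E[X | Box Green] = (13 + 14 + 12 + 11)/4 = 25/2
E[X] = (3/7)·37/3 + (1/7)·31/4 + (3/7)·25/2 = 47/4 ≈ 11.75

$11.75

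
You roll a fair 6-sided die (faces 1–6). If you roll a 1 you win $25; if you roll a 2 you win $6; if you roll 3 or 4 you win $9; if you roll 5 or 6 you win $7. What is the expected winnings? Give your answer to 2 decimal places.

E[payout] = (1/6)·6 + (1/3)·7 + (1/3)·9 + (1/6)·25 = 21/2
≈ $10.50

$10.50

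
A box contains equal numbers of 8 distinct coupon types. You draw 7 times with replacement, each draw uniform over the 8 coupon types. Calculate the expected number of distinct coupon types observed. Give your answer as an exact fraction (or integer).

Let Xⱼ=1 if type j appears at least once. P(Xⱼ=1) = 1 − ((8−1)/8)^7 = 1273609/2097152.
E[#distinct] = 8·1273609/2097152 = 1273609/262144.

1273609/262144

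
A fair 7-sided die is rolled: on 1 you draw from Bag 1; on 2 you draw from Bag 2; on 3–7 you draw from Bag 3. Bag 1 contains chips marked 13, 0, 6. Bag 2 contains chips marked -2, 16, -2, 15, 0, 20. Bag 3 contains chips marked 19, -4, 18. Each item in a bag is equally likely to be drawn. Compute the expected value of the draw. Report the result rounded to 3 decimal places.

9.881

E[X | Bag 1] = (13 + 0 + 6)/3 = 19/3
E[X | Bag 2] = (-2 + 16 − 2 + 15 + 0 + 20)/6 = 47/6
E[X | Bag 3] = (19 − 4 + 18)/3 = 11
E[X] = (1/7)·19/3 + (1/7)·47/6 + (5/7)·11 = 415/42 ≈ 9.881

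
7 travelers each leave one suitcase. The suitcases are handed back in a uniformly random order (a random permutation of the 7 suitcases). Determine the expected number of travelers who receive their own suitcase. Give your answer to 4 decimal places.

1.0000

Let Xᵢ = 1 if person i gets their own suitcase. For each i, P(Xᵢ=1) = 1/7.
By linearity of expectation, E[X₁+…+X_7] = 7·(1/7) = 1.
≈ 1.0000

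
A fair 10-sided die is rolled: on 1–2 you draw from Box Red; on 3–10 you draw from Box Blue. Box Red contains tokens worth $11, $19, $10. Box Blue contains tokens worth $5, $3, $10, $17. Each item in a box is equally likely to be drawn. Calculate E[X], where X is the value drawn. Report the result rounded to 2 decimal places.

E[X | Box Red] = (11 + 19 + 10)/3 = 40/3
E[X | Box Blue] = (5 + 3 + 10 + 17)/4 = 35/4
E[X] = (1/5)·40/3 + (4/5)·35/4 = 29/3 ≈ 9.67

$9.67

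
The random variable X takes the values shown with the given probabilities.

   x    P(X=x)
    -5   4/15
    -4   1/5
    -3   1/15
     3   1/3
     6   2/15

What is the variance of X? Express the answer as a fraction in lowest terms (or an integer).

E[X] = (4/15)·(-5) + (1/5)·(-4) + (1/15)·(-3) + (1/3)·3 + (2/15)·6 = -8/15
E[X²] = (4/15)·25 + (1/5)·16 + (1/15)·9 + (1/3)·9 + (2/15)·36 = 274/15
Var(X) = 274/15 − (-8/15)² = 4046/225

4046/225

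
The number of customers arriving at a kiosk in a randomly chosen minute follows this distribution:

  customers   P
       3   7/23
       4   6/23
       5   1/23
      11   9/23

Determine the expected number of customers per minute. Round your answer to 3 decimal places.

6.478

E[X] = (7/23)·3 + (6/23)·4 + (1/23)·5 + (9/23)·11
     = 149/23 ≈ 6.478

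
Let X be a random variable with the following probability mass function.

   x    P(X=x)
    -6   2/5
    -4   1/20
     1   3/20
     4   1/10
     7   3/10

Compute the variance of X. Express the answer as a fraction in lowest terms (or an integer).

12659/400

E[X] = (2/5)·(-6) + (1/20)·(-4) + (3/20)·1 + (1/10)·4 + (3/10)·7 = 1/20
E[X²] = (2/5)·36 + (1/20)·16 + (3/20)·1 + (1/10)·16 + (3/10)·49 = 633/20
Var(X) = 633/20 − (1/20)² = 12659/400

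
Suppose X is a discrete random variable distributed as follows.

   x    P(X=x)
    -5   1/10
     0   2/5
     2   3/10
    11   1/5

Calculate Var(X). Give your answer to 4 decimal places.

22.6100

E[X] = (1/10)·(-5) + (2/5)·0 + (3/10)·2 + (1/5)·11 = 23/10
E[X²] = (1/10)·25 + (2/5)·0 + (3/10)·4 + (1/5)·121 = 279/10
Var(X) = 279/10 − (23/10)² = 2261/100 ≈ 22.6100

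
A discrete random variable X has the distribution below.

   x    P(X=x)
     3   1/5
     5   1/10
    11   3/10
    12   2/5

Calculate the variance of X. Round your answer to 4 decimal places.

13.5600

E[X] = (1/5)·3 + (1/10)·5 + (3/10)·11 + (2/5)·12 = 46/5
E[X²] = (1/5)·9 + (1/10)·25 + (3/10)·121 + (2/5)·144 = 491/5
Var(X) = 491/5 − (46/5)² = 339/25 ≈ 13.5600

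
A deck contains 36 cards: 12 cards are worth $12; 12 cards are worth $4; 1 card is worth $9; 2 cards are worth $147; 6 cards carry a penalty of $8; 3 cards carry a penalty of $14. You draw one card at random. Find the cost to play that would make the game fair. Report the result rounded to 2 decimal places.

$11.25

E[payout] = (12/36)·12 + (12/36)·4 + (1/36)·9 + (2/36)·147 + (6/36)·(-8) + (3/36)·(-14) = 45/4
Fair fee = E[payout] = 45/4 ≈ $11.25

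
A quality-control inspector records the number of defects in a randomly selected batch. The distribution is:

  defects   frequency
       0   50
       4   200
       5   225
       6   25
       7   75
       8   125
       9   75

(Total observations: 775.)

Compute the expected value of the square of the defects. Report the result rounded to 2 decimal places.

35.45

Total = 775, so P(defects=0) = 50/775, etc.
E[X²] = (2/31)·0 + (8/31)·16 + (9/31)·25 + (1/31)·36 + (3/31)·49 + (5/31)·64 + (3/31)·81
     = 1099/31 ≈ 35.45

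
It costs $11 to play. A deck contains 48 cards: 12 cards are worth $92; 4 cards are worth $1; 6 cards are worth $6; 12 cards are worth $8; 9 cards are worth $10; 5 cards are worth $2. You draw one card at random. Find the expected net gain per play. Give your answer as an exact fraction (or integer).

E[payout] = (12/48)·92 + (4/48)·1 + (6/48)·6 + (12/48)·8 + (9/48)·10 + (5/48)·2 = 335/12
Expected profit = 335/12 − 11 = 203/12

203/12 dollars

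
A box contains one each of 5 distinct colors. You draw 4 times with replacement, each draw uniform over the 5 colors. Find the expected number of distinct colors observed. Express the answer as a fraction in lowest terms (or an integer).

369/125

Let Xⱼ=1 if type j appears at least once. P(Xⱼ=1) = 1 − ((5−1)/5)^4 = 369/625.
E[#distinct] = 5·369/625 = 369/125.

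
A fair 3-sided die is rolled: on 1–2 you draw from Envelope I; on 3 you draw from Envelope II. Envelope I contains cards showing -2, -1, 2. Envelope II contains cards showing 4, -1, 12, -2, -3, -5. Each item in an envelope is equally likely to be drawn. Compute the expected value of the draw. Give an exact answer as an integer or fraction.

1/18

E[X | Envelope I] = (-2 − 1 + 2)/3 = -1/3
E[X | Envelope II] = (4 − 1 + 12 − 2 − 3 − 5)/6 = 5/6
E[X] = (2/3)·(-1/3) + (1/3)·5/6 = 1/18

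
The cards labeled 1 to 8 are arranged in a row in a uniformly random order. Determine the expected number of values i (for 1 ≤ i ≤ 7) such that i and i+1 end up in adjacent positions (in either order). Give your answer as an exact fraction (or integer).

For each i ∈ {1,…,7}, let Xᵢ = 1 if i and i+1 are adjacent. P(Xᵢ=1) = 2·(8−1)!/8! = 2/8.
By linearity, E[ΣXᵢ] = (7)·(2/8) = 7/4.

7/4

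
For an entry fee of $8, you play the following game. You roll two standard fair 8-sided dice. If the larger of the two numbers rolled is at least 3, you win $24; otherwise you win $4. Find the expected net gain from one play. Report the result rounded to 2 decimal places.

E[payout] = (1/16)·4 + (15/16)·24 = 91/4
Expected profit = 91/4 − 8 = 59/4 ≈ $14.75

$14.75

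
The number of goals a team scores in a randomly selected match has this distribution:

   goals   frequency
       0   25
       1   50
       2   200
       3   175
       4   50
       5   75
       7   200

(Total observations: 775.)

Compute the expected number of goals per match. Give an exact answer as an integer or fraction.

118/31

Total = 775, so P(goals=0) = 25/775, etc.
E[X] = (1/31)·0 + (2/31)·1 + (8/31)·2 + (7/31)·3 + (2/31)·4 + (3/31)·5 + (8/31)·7
     = 118/31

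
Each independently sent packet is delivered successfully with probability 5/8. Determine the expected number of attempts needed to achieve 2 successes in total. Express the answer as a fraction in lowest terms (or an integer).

By linearity (sum of 2 independent geometric waits), E[trials] = 2/p = 2/(5/8) = 16/5.

16/5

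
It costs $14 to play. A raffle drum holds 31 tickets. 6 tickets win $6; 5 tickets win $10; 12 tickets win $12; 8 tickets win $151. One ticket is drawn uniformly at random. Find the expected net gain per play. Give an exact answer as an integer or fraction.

1004/31 dollars

E[payout] = (6/31)·6 + (5/31)·10 + (12/31)·12 + (8/31)·151 = 1438/31
Expected profit = 1438/31 − 14 = 1004/31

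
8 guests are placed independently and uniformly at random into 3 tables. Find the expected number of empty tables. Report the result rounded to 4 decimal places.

Let Xⱼ=1 if table j is empty. P(Xⱼ=1) = ((3-1)/3)^8 = 256/6561.
By linearity, E[#empty] = 3·256/6561 = 256/2187.
≈ 0.1171

0.1171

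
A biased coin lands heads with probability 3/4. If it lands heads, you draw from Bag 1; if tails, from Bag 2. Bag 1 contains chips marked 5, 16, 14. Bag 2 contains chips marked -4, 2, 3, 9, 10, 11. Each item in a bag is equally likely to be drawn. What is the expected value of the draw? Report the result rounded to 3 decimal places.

E[X | Bag 1] = (5 + 16 + 14)/3 = 35/3
E[X | Bag 2] = (-4 + 2 + 3 + 9 + 10 + 11)/6 = 31/6
E[X] = (3/4)·35/3 + (1/4)·31/6 = 241/24 ≈ 10.042

10.042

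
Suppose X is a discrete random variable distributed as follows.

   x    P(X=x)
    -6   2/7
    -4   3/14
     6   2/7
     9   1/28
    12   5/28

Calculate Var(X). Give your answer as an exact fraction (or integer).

E[X] = (2/7)·(-6) + (3/14)·(-4) + (2/7)·6 + (1/28)·9 + (5/28)·12 = 45/28
E[X²] = (2/7)·36 + (3/14)·16 + (2/7)·36 + (1/28)·81 + (5/28)·144 = 1473/28
Var(X) = 1473/28 − (45/28)² = 39219/784

39219/784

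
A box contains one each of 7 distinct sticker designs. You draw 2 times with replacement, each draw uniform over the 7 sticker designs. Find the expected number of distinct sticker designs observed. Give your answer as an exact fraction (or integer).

13/7

Let Xⱼ=1 if type j appears at least once. P(Xⱼ=1) = 1 − ((7−1)/7)^2 = 13/49.
E[#distinct] = 7·13/49 = 13/7.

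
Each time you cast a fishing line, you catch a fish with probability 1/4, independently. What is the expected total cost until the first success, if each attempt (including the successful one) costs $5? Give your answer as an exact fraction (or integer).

E[#attempts] = 1/p = 4; E[cost] = 5·4 = 20.

$20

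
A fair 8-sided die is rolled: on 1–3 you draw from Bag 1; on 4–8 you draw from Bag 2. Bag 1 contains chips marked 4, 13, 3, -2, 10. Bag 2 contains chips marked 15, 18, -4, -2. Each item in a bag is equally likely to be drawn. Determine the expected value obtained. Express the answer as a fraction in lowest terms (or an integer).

E[X | Bag 1] = (4 + 13 + 3 − 2 + 10)/5 = 28/5
E[X | Bag 2] = (15 + 18 − 4 − 2)/4 = 27/4
E[X] = (3/8)·28/5 + (5/8)·27/4 = 1011/160

1011/160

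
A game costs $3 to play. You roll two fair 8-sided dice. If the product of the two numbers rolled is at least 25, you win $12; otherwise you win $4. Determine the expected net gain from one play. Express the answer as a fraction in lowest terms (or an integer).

E[payout] = (11/16)·4 + (5/16)·12 = 13/2
Expected profit = 13/2 − 3 = 7/2

7/2 dollars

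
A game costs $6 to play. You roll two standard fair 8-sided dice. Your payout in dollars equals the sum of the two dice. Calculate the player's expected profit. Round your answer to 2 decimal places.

$3.00

Distribution of the sum of the two dice: 2 w.p. 1/64, 3 w.p. 1/32, 4 w.p. 3/64, 5 w.p. 1/16, 6 w.p. 5/64, 7 w.p. 3/32, …
E[payout] = (1/64)·2 + (1/32)·3 + (3/64)·4 + (1/16)·5 + (5/64)·6 + (3/32)·7 + (7/64)·8 + (1/8)·9 + (7/64)·10 + (3/32)·11 + (5/64)·12 + (1/16)·13 + (3/64)·14 + (1/32)·15 + (1/64)·16 = 9
Expected profit = 9 − 6 = 3 ≈ $3.00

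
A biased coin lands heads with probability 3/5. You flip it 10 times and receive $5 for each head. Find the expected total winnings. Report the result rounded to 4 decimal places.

$30.0000

E[#heads] = 10·3/5 = 6 (linearity over flips).
E[winnings] = 5·6 = 30.
≈ 30.0000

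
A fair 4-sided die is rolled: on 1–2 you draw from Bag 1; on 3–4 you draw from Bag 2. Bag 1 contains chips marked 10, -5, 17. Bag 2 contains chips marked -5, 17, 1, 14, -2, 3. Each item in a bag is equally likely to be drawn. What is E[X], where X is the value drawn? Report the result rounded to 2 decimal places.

6.00

E[X | Bag 1] = (10 − 5 + 17)/3 = 22/3
E[X | Bag 2] = (-5 + 17 + 1 + 14 − 2 + 3)/6 = 14/3
E[X] = (1/2)·22/3 + (1/2)·14/3 = 6 ≈ 6.00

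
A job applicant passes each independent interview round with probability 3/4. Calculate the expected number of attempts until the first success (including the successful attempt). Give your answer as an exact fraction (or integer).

4/3

For a geometric distribution, E[trials] = 1/p = 1/(3/4) = 4/3.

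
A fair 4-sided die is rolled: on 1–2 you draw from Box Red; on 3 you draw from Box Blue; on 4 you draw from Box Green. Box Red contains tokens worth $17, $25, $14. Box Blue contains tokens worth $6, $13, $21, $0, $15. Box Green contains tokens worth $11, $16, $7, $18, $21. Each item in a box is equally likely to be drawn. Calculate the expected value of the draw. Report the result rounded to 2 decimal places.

$15.73

E[X | Box Red] = (17 + 25 + 14)/3 = 56/3
E[X | Box Blue] = (6 + 13 + 21 + 0 + 15)/5 = 11
E[X | Box Green] = (11 + 16 + 7 + 18 + 21)/5 = 73/5
E[X] = (1/2)·56/3 + (1/4)·11 + (1/4)·73/5 = 236/15 ≈ 15.73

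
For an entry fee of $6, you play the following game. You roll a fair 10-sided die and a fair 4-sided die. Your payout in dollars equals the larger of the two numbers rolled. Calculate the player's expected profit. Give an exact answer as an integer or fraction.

Distribution of the larger of the two numbers rolled: 1 w.p. 1/40, 2 w.p. 3/40, 3 w.p. 1/8, 4 w.p. 7/40, 5 w.p. 1/10, 6 w.p. 1/10, …
E[payout] = (1/40)·1 + (3/40)·2 + (1/8)·3 + (7/40)·4 + (1/10)·5 + (1/10)·6 + (1/10)·7 + (1/10)·8 + (1/10)·9 + (1/10)·10 = 23/4
Expected profit = 23/4 − 6 = -1/4

-1/4 dollars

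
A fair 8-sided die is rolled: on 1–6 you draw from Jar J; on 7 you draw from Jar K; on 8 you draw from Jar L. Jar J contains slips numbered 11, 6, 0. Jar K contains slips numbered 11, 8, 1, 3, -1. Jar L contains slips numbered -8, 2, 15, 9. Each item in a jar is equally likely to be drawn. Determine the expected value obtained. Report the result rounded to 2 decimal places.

E[X | Jar J] = (11 + 6 + 0)/3 = 17/3
E[X | Jar K] = (11 + 8 + 1 + 3 − 1)/5 = 22/5
E[X | Jar L] = (-8 + 2 + 15 + 9)/4 = 9/2
E[X] = (3/4)·17/3 + (1/8)·22/5 + (1/8)·9/2 = 429/80 ≈ 5.36

5.36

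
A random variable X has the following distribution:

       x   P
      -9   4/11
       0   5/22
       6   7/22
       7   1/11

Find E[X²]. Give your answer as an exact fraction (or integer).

499/11

E[X²] = (4/11)·81 + (5/22)·0 + (7/22)·36 + (1/11)·49
     = 499/11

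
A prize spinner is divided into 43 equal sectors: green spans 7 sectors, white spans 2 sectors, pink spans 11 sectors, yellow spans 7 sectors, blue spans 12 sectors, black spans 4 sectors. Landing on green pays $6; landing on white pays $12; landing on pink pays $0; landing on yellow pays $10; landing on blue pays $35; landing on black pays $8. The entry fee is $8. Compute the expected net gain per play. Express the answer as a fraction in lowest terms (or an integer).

E[payout] = (7/43)·6 + (2/43)·12 + (11/43)·0 + (7/43)·10 + (12/43)·35 + (4/43)·8 = 588/43
Expected profit = 588/43 − 8 = 244/43

244/43 dollars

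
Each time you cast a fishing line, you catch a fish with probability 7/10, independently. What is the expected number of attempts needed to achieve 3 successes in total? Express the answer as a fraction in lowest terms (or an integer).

30/7

By linearity (sum of 3 independent geometric waits), E[trials] = 3/p = 3/(7/10) = 30/7.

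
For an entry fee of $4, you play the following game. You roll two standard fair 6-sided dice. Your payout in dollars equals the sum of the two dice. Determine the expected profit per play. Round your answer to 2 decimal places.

$3.00

Distribution of the sum of the two dice: 2 w.p. 1/36, 3 w.p. 1/18, 4 w.p. 1/12, 5 w.p. 1/9, 6 w.p. 5/36, 7 w.p. 1/6, …
E[payout] = (1/36)·2 + (1/18)·3 + (1/12)·4 + (1/9)·5 + (5/36)·6 + (1/6)·7 + (5/36)·8 + (1/9)·9 + (1/12)·10 + (1/18)·11 + (1/36)·12 = 7
Expected profit = 7 − 4 = 3 ≈ $3.00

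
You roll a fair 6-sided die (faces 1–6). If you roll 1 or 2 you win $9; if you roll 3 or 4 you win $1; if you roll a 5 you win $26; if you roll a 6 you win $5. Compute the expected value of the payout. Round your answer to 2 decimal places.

E[payout] = (1/3)·1 + (1/6)·5 + (1/3)·9 + (1/6)·26 = 17/2
≈ $8.50

$8.50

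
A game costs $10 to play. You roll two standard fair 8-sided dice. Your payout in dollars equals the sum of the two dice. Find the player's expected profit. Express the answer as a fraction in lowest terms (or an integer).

Distribution of the sum of the two dice: 2 w.p. 1/64, 3 w.p. 1/32, 4 w.p. 3/64, 5 w.p. 1/16, 6 w.p. 5/64, 7 w.p. 3/32, …
E[payout] = (1/64)·2 + (1/32)·3 + (3/64)·4 + (1/16)·5 + (5/64)·6 + (3/32)·7 + (7/64)·8 + (1/8)·9 + (7/64)·10 + (3/32)·11 + (5/64)·12 + (1/16)·13 + (3/64)·14 + (1/32)·15 + (1/64)·16 = 9
Expected profit = 9 − 10 = -1

-$1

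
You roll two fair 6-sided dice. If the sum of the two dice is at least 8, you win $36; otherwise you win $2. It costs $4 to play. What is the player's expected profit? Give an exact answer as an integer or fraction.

73/6 dollars

E[payout] = (7/12)·2 + (5/12)·36 = 97/6
Expected profit = 97/6 − 4 = 73/6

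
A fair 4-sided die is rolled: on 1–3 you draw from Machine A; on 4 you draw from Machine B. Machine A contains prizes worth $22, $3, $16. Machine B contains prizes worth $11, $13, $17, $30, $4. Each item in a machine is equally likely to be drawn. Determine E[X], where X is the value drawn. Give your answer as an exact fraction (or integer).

$14

E[X | Machine A] = (22 + 3 + 16)/3 = 41/3
E[X | Machine B] = (11 + 13 + 17 + 30 + 4)/5 = 15
E[X] = (3/4)·41/3 + (1/4)·15 = 14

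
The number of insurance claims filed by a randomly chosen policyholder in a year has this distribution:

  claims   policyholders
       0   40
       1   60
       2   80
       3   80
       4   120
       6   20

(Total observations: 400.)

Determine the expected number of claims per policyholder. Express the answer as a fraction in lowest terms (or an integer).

53/20

Total = 400, so P(claims=0) = 40/400, etc.
E[X] = (1/10)·0 + (3/20)·1 + (1/5)·2 + (1/5)·3 + (3/10)·4 + (1/20)·6
     = 53/20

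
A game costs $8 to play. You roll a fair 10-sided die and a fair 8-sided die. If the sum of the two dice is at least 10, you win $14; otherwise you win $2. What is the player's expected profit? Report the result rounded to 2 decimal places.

E[payout] = (9/20)·2 + (11/20)·14 = 43/5
Expected profit = 43/5 − 8 = 3/5 ≈ $0.60

$0.60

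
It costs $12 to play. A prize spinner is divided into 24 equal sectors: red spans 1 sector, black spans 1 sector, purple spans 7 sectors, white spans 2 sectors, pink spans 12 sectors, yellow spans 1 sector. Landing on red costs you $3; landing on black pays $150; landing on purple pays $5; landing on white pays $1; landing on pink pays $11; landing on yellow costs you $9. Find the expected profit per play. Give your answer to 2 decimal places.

$0.79

E[payout] = (1/24)·(-3) + (1/24)·150 + (7/24)·5 + (2/24)·1 + (12/24)·11 + (1/24)·(-9) = 307/24
Expected profit = 307/24 − 12 = 19/24 ≈ $0.79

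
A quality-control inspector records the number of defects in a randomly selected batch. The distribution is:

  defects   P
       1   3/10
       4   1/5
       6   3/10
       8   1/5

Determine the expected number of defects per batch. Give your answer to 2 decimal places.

E[X] = (3/10)·1 + (1/5)·4 + (3/10)·6 + (1/5)·8
     = 9/2 ≈ 4.50

4.50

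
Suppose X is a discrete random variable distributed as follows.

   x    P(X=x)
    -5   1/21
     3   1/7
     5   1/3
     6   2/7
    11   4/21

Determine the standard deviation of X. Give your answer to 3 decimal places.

3.469

E[X] = 17/3, E[X²] = 309/7
Var(X) = E[X²] − (E[X])² = 309/7 − 289/9 = 758/63
SD(X) = √(758/63) ≈ 3.469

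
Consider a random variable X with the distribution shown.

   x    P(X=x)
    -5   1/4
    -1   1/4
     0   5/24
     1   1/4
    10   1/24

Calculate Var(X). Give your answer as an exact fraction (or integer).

E[X] = (1/4)·(-5) + (1/4)·(-1) + (5/24)·0 + (1/4)·1 + (1/24)·10 = -5/6
E[X²] = (1/4)·25 + (1/4)·1 + (5/24)·0 + (1/4)·1 + (1/24)·100 = 131/12
Var(X) = 131/12 − (-5/6)² = 92/9

92/9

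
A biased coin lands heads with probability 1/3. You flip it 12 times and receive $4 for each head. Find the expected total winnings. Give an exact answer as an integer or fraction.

E[#heads] = 12·1/3 = 4 (linearity over flips).
E[winnings] = 4·4 = 16.

$16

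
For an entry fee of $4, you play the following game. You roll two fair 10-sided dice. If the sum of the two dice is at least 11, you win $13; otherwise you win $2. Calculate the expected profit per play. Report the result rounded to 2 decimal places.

$4.05

E[payout] = (9/20)·2 + (11/20)·13 = 161/20
Expected profit = 161/20 − 4 = 81/20 ≈ $4.05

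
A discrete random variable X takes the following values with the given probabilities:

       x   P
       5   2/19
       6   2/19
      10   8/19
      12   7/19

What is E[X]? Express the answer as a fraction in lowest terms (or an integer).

E[X] = (2/19)·5 + (2/19)·6 + (8/19)·10 + (7/19)·12
     = 186/19

186/19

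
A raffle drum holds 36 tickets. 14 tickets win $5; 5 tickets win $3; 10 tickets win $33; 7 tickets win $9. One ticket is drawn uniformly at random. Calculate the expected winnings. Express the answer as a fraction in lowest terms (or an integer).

239/18 dollars

E[payout] = (14/36)·5 + (5/36)·3 + (10/36)·33 + (7/36)·9 = 239/18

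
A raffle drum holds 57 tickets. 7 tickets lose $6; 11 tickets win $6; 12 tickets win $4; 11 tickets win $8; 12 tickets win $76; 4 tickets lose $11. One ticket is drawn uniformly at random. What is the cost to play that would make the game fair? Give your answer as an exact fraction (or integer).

1028/57 dollars

E[payout] = (7/57)·(-6) + (11/57)·6 + (12/57)·4 + (11/57)·8 + (12/57)·76 + (4/57)·(-11) = 1028/57
Fair fee = E[payout] = 1028/57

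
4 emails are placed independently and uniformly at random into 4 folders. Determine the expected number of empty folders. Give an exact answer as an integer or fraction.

81/64

Let Xⱼ=1 if folder j is empty. P(Xⱼ=1) = ((4-1)/4)^4 = 81/256.
By linearity, E[#empty] = 4·81/256 = 81/64.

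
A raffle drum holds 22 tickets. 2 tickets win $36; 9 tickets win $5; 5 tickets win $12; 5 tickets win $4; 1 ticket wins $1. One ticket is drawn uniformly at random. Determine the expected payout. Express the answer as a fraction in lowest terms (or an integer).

E[payout] = (2/22)·36 + (9/22)·5 + (5/22)·12 + (5/22)·4 + (1/22)·1 = 9

$9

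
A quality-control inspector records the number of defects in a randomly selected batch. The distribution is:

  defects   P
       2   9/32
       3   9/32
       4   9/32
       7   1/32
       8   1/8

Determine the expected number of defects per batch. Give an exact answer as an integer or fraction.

E[X] = (9/32)·2 + (9/32)·3 + (9/32)·4 + (1/32)·7 + (1/8)·8
     = 15/4

15/4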